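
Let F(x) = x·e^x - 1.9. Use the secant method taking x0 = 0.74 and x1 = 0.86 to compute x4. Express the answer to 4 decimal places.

F(0.74) = -0.349008, F(0.86) = 0.132318
x2 = 0.860000 − 0.132318·(0.860000 − 0.740000) / (0.132318 − (-0.349008)) = 0.860000 − (0.015878)/(0.481326) = 0.827012
F(0.827012) = -0.009058
x3 = 0.827012 − (-0.009058)·(0.827012 − 0.860000) / (-0.009058 − 0.132318) = 0.827012 − (0.000299)/(-0.141376) = 0.829125
F(0.829125) = -0.000214
x4 = 0.829125 − (-0.000214)·(0.829125 − 0.827012) / (-0.000214 − (-0.009058)) = 0.829125 − (0.000000)/(0.008844) = 0.829176

0.8292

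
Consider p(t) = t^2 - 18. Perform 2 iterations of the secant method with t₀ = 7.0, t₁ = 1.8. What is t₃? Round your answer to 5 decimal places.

4.59690

p(7.0) = 31.0000000, p(1.8) = -14.7600000
t₂ = 1.8000000 − (-14.7600000)·(1.8000000 − 7.0000000) / (-14.7600000 − 31.0000000) = 1.8000000 − (76.7520000)/(-45.7600000) = 3.4772727
p(3.4772727) = -5.9085744
t₃ = 3.4772727 − (-5.9085744)·(3.4772727 − 1.8000000) / (-5.9085744 − (-14.7600000)) = 3.4772727 − (-9.9102907)/(8.8514256) = 4.5968992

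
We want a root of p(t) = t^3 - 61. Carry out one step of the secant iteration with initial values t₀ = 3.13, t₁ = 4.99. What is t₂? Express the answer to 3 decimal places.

3.733

p(3.13) = -30.33570, p(4.99) = 63.25150
t₂ = 4.99000 − 63.25150·(4.99000 − 3.13000) / (63.25150 − (-30.33570)) = 4.99000 − (117.64779)/(93.58720) = 3.73291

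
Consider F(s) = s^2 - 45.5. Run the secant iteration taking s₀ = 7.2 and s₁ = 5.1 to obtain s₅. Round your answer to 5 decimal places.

6.74537

F(7.2) = 6.3400000, F(5.1) = -19.4900000
s₂ = 5.1000000 − (-19.4900000)·(5.1000000 − 7.2000000) / (-19.4900000 − 6.3400000) = 5.1000000 − (40.9290000)/(-25.8300000) = 6.6845528
F(6.6845528) = -0.8167533
s₃ = 6.6845528 − (-0.8167533)·(6.6845528 − 5.1000000) / (-0.8167533 − (-19.4900000)) = 6.6845528 − (-1.2941887)/(18.6732467) = 6.7538600
F(6.7538600) = 0.1146242
s₄ = 6.7538600 − 0.1146242·(6.7538600 − 6.6845528) / (0.1146242 − (-0.8167533)) = 6.7538600 − (0.0079443)/(0.9313775) = 6.7453304
F(6.7453304) = -0.0005184
s₅ = 6.7453304 − (-0.0005184)·(6.7453304 − 6.7538600) / (-0.0005184 − 0.1146242) = 6.7453304 − (0.0000044)/(-0.1151427) = 6.7453688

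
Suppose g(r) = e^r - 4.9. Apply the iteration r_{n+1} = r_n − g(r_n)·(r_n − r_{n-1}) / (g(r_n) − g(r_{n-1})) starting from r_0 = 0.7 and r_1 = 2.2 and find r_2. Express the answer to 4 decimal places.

1.3175

g(0.7) = -2.886247, g(2.2) = 4.125013
r_2 = 2.200000 − 4.125013·(2.200000 − 0.700000) / (4.125013 − (-2.886247)) = 2.200000 − (6.187520)/(7.011261) = 1.317488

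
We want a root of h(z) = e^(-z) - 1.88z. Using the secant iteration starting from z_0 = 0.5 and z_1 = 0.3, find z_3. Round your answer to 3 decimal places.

h(0.5) = -0.33347, h(0.3) = 0.17682
z_2 = 0.30000 − 0.17682·(0.30000 − 0.50000) / (0.17682 − (-0.33347)) = 0.30000 − (-0.03536)/(0.51029) = 0.36930
h(0.36930) = -0.00307
z_3 = 0.36930 − (-0.00307)·(0.36930 − 0.30000) / (-0.00307 − 0.17682) = 0.36930 − (-0.00021)/(-0.17989) = 0.36812

0.368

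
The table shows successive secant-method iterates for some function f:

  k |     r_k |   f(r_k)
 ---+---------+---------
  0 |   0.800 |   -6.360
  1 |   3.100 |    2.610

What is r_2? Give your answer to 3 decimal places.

2.431

r_2 = 3.100 − 2.610·(3.100 − 0.800) / (2.610 − (-6.360))
   = 3.100 − (6.00300)/(8.97000) = 2.43077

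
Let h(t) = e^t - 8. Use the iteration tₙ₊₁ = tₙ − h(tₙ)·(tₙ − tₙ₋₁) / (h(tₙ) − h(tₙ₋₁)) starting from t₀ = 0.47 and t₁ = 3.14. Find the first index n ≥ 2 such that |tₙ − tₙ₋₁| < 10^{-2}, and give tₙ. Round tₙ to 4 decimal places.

n = 7, tₙ = 2.0795

h(0.47) = -6.400006, h(3.14) = 15.103867
t₂ = 3.140000 − 15.103867·(2.670000)/(21.503873) = 1.264648;  |Δ| = 1.875352
h(1.264648) = -4.458153
t₃ = 1.264648 − (-4.458153)·(-1.875352)/(-19.562020) = 1.692038;  |Δ| = 0.427390
h(1.692038) = -2.569463
t₄ = 1.692038 − (-2.569463)·(0.427390)/(1.888690) = 2.273479;  |Δ| = 0.581441
h(2.273479) = 1.713136
t₅ = 2.273479 − 1.713136·(0.581441)/(4.282599) = 2.040890;  |Δ| = 0.232590
h(2.040890) = -0.302546
t₆ = 2.040890 − (-0.302546)·(-0.232590)/(-2.015682) = 2.075800;  |Δ| = 0.034911
h(2.075800) = -0.029076
t₇ = 2.075800 − (-0.029076)·(0.034911)/(0.273470) = 2.079512;  |Δ| = 0.003712
|t₇ − t₆| = 0.003712 < 10^{-2}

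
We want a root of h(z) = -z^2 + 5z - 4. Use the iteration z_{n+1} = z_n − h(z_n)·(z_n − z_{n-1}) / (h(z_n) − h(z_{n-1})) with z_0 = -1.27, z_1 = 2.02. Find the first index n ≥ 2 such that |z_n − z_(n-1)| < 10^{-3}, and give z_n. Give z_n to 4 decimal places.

n = 7, z_n = 1.0000

h(-1.27) = -11.962900, h(2.02) = 2.019600
z_2 = 2.020000 − 2.019600·(3.290000)/(13.982500) = 1.544800;  |Δ| = 0.475200
h(1.544800) = 1.337593
z_3 = 1.544800 − 1.337593·(-0.475200)/(-0.682007) = 0.612809;  |Δ| = 0.931991
h(0.612809) = -1.311488
z_4 = 0.612809 − (-1.311488)·(-0.931991)/(-2.649081) = 1.074213;  |Δ| = 0.461403
h(1.074213) = 0.217131
z_5 = 1.074213 − 0.217131·(0.461403)/(1.528619) = 1.008673;  |Δ| = 0.065539
h(1.008673) = 0.025945
z_6 = 1.008673 − 0.025945·(-0.065539)/(-0.191186) = 0.999779;  |Δ| = 0.008894
h(0.999779) = -0.000662
z_7 = 0.999779 − (-0.000662)·(-0.008894)/(-0.026607) = 1.000001;  |Δ| = 0.000221
|z_7 − z_6| = 0.000221 < 10^{-3}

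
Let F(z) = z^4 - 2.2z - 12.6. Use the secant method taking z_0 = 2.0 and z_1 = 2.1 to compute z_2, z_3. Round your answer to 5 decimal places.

2.03098, 2.03260

F(2.0) = -1.0000000, F(2.1) = 2.2281000
z_2 = 2.1000000 − 2.2281000·(2.1000000 − 2.0000000) / (2.2281000 − (-1.0000000)) = 2.1000000 − (0.2228100)/(3.2281000) = 2.0309780
F(2.0309780) = -0.0535864
z_3 = 2.0309780 − (-0.0535864)·(2.0309780 − 2.1000000) / (-0.0535864 − 2.2281000) = 2.0309780 − (0.0036986)/(-2.2816864) = 2.0325990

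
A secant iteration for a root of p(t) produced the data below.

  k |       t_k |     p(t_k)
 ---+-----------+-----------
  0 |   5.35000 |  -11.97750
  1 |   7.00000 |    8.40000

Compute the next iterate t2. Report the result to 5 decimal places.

t2 = 7.00000 − 8.40000·(7.00000 − 5.35000) / (8.40000 − (-11.97750))
   = 7.00000 − (13.8600000)/(20.3775000) = 6.3198381

6.31984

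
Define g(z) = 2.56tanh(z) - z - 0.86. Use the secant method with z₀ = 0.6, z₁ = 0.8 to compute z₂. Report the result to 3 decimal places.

0.736

g(0.6) = -0.08515, g(0.8) = 0.03993
z₂ = 0.80000 − 0.03993·(0.80000 − 0.60000) / (0.03993 − (-0.08515)) = 0.80000 − (0.00799)/(0.12509) = 0.73615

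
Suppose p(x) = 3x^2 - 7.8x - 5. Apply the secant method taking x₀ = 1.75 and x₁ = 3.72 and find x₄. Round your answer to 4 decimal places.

p(1.75) = -9.462500, p(3.72) = 7.499200
x₂ = 3.720000 − 7.499200·(3.720000 − 1.750000) / (7.499200 − (-9.462500)) = 3.720000 − (14.773424)/(16.961700) = 2.849013
p(2.849013) = -2.871678
x₃ = 2.849013 − (-2.871678)·(2.849013 − 3.720000) / (-2.871678 − 7.499200) = 2.849013 − (2.501195)/(-10.370878) = 3.090188
p(3.090188) = -0.455685
x₄ = 3.090188 − (-0.455685)·(3.090188 − 2.849013) / (-0.455685 − (-2.871678)) = 3.090188 − (-0.109900)/(2.415994) = 3.135676

3.1357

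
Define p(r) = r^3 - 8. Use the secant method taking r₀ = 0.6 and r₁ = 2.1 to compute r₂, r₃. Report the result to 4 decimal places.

1.8909, 1.9945

p(0.6) = -7.784000, p(2.1) = 1.261000
r₂ = 2.100000 − 1.261000·(2.100000 − 0.600000) / (1.261000 − (-7.784000)) = 2.100000 − (1.891500)/(9.045000) = 1.890879
p(1.890879) = -1.239308
r₃ = 1.890879 − (-1.239308)·(1.890879 − 2.100000) / (-1.239308 − 1.261000) = 1.890879 − (0.259165)/(-2.500308) = 1.994532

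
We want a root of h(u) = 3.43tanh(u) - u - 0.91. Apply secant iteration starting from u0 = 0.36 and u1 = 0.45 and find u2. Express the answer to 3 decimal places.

h(0.36) = -0.08592, h(0.45) = 0.08711
u2 = 0.45000 − 0.08711·(0.45000 − 0.36000) / (0.08711 − (-0.08592)) = 0.45000 − (0.00784)/(0.17303) = 0.40469

0.405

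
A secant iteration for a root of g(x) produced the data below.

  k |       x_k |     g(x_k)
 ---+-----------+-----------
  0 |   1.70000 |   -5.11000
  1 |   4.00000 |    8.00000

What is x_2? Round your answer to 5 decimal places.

2.59649

x_2 = 4.00000 − 8.00000·(4.00000 − 1.70000) / (8.00000 − (-5.11000))
   = 4.00000 − (18.4000000)/(13.1100000) = 2.5964912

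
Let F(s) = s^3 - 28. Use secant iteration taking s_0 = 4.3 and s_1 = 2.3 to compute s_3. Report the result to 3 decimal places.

3.119

F(4.3) = 51.50700, F(2.3) = -15.83300
s_2 = 2.30000 − (-15.83300)·(2.30000 − 4.30000) / (-15.83300 − 51.50700) = 2.30000 − (31.66600)/(-67.34000) = 2.77024
F(2.77024) = -6.74053
s_3 = 2.77024 − (-6.74053)·(2.77024 − 2.30000) / (-6.74053 − (-15.83300)) = 2.77024 − (-3.16967)/(9.09247) = 3.11884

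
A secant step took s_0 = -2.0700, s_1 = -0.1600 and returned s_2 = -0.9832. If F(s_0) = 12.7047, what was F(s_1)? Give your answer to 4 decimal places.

The secant line through (-2.0700, 12.7047) and (-0.1600, F(s_1)) crosses zero at s_2 = -0.9832.
So (-2.0700, 12.7047), (-0.1600, F(s_1)), (-0.9832, 0) are collinear:
F(s_1) = 12.7047 · (-0.1600 − (-0.9832)) / (-2.0700 − (-0.9832)) = 12.7047 · (0.823200)/(-1.086800) = -9.623214

-9.6232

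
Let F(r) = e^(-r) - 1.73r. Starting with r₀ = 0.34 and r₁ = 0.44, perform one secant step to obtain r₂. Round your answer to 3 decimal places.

0.391

F(0.34) = 0.12357, F(0.44) = -0.11716
r₂ = 0.44000 − (-0.11716)·(0.44000 − 0.34000) / (-0.11716 − 0.12357) = 0.44000 − (-0.01172)/(-0.24073) = 0.39133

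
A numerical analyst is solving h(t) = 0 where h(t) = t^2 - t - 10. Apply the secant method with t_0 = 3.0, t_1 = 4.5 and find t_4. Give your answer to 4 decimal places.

3.7017

h(3.0) = -4.000000, h(4.5) = 5.750000
t_2 = 4.500000 − 5.750000·(4.500000 − 3.000000) / (5.750000 − (-4.000000)) = 4.500000 − (8.625000)/(9.750000) = 3.615385
h(3.615385) = -0.544379
t_3 = 3.615385 − (-0.544379)·(3.615385 − 4.500000) / (-0.544379 − 5.750000) = 3.615385 − (0.481566)/(-6.294379) = 3.691892
h(3.691892) = -0.061826
t_4 = 3.691892 − (-0.061826)·(3.691892 − 3.615385) / (-0.061826 − (-0.544379)) = 3.691892 − (-0.004730)/(0.482553) = 3.701694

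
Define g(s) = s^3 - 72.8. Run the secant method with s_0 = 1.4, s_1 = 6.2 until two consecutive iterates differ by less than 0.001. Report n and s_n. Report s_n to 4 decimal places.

g(1.4) = -70.056000, g(6.2) = 165.528000
s_2 = 6.200000 − 165.528000·(4.800000)/(235.584000) = 2.827384;  |Δ| = 3.372616
g(2.827384) = -50.197612
s_3 = 2.827384 − (-50.197612)·(-3.372616)/(-215.725612) = 3.612164;  |Δ| = 0.784781
g(3.612164) = -25.669446
s_4 = 3.612164 − (-25.669446)·(0.784781)/(24.528167) = 4.433460;  |Δ| = 0.821296
g(4.433460) = 14.342195
s_5 = 4.433460 − 14.342195·(0.821296)/(40.011641) = 4.139066;  |Δ| = 0.294394
g(4.139066) = -1.890050
s_6 = 4.139066 − (-1.890050)·(-0.294394)/(-16.232245) = 4.173345;  |Δ| = 0.034279
g(4.173345) = -0.113647
s_7 = 4.173345 − (-0.113647)·(0.034279)/(1.776403) = 4.175538;  |Δ| = 0.002193
g(4.175538) = 0.000999
s_8 = 4.175538 − 0.000999·(0.002193)/(0.114646) = 4.175519;  |Δ| = 0.000019
|s_8 − s_7| = 0.000019 < 0.001

n = 8, s_n = 4.1755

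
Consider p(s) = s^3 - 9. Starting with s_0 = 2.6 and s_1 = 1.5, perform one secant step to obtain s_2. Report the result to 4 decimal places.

1.9357

p(2.6) = 8.576000, p(1.5) = -5.625000
s_2 = 1.500000 − (-5.625000)·(1.500000 − 2.600000) / (-5.625000 − 8.576000) = 1.500000 − (6.187500)/(-14.201000) = 1.935709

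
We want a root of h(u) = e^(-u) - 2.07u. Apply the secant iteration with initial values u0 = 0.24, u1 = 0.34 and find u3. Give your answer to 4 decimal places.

h(0.24) = 0.289828, h(0.34) = 0.007970
u2 = 0.340000 − 0.007970·(0.340000 − 0.240000) / (0.007970 − 0.289828) = 0.340000 − (0.000797)/(-0.281858) = 0.342828
h(0.342828) = 0.000107
u3 = 0.342828 − 0.000107·(0.342828 − 0.340000) / (0.000107 − 0.007970) = 0.342828 − (0.000000)/(-0.007863) = 0.342866

0.3429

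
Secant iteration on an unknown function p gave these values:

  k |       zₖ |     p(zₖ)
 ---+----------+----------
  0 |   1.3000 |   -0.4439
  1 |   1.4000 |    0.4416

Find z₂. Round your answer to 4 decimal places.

z₂ = 1.4000 − 0.4416·(1.4000 − 1.3000) / (0.4416 − (-0.4439))
   = 1.4000 − (0.044160)/(0.885500) = 1.350130

1.3501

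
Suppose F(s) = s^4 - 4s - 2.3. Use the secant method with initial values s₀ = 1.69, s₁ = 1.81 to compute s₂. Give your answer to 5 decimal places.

F(1.69) = -0.9026928, F(1.81) = 1.1928312
s₂ = 1.8100000 − 1.1928312·(1.8100000 − 1.6900000) / (1.1928312 − (-0.9026928)) = 1.8100000 − (0.1431397)/(2.0955240) = 1.7416926

1.74169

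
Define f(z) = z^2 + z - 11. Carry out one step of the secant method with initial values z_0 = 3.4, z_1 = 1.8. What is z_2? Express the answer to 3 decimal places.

f(3.4) = 3.96000, f(1.8) = -5.96000
z_2 = 1.80000 − (-5.96000)·(1.80000 − 3.40000) / (-5.96000 − 3.96000) = 1.80000 − (9.53600)/(-9.92000) = 2.76129

2.761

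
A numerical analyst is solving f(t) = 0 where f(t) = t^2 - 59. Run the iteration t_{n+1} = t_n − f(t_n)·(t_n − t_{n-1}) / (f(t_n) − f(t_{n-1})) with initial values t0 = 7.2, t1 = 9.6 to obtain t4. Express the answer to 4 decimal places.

7.6812

f(7.2) = -7.160000, f(9.6) = 33.160000
t2 = 9.600000 − 33.160000·(9.600000 − 7.200000) / (33.160000 − (-7.160000)) = 9.600000 − (79.584000)/(40.320000) = 7.626190
f(7.626190) = -0.841219
t3 = 7.626190 − (-0.841219)·(7.626190 − 9.600000) / (-0.841219 − 33.160000) = 7.626190 − (1.660406)/(-34.001219) = 7.675024
f(7.675024) = -0.094004
t4 = 7.675024 − (-0.094004)·(7.675024 − 7.626190) / (-0.094004 − (-0.841219)) = 7.675024 − (-0.004591)/(0.747215) = 7.681168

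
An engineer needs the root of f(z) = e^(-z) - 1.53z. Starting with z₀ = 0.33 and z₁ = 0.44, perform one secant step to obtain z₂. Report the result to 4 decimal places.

0.4268

f(0.33) = 0.214024, f(0.44) = -0.029164
z₂ = 0.440000 − (-0.029164)·(0.440000 − 0.330000) / (-0.029164 − 0.214024) = 0.440000 − (-0.003208)/(-0.243187) = 0.426809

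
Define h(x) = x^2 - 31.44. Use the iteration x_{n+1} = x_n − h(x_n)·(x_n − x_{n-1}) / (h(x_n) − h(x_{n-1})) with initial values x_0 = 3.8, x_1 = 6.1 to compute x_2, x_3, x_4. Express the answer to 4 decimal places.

5.5172, 5.6033, 5.6072

h(3.8) = -17.000000, h(6.1) = 5.770000
x_2 = 6.100000 − 5.770000·(6.100000 − 3.800000) / (5.770000 − (-17.000000)) = 6.100000 − (13.271000)/(22.770000) = 5.517172
h(5.517172) = -1.000816
x_3 = 5.517172 − (-1.000816)·(5.517172 − 6.100000) / (-1.000816 − 5.770000) = 5.517172 − (0.583304)/(-6.770816) = 5.603321
h(5.603321) = -0.042789
x_4 = 5.603321 − (-0.042789)·(5.603321 − 5.517172) / (-0.042789 − (-1.000816)) = 5.603321 − (-0.003686)/(0.958028) = 5.607169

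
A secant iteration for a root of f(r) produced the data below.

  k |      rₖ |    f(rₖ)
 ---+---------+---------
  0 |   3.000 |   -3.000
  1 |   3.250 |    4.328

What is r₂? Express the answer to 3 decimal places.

3.102

r₂ = 3.250 − 4.328·(3.250 − 3.000) / (4.328 − (-3.000))
   = 3.250 − (1.08200)/(7.32800) = 3.10235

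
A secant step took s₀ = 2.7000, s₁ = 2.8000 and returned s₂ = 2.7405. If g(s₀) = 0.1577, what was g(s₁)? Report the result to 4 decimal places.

The secant line through (2.7000, 0.1577) and (2.8000, g(s₁)) crosses zero at s₂ = 2.7405.
So (2.7000, 0.1577), (2.8000, g(s₁)), (2.7405, 0) are collinear:
g(s₁) = 0.1577 · (2.8000 − 2.7405) / (2.7000 − 2.7405) = 0.1577 · (0.059500)/(-0.040500) = -0.231683

-0.2317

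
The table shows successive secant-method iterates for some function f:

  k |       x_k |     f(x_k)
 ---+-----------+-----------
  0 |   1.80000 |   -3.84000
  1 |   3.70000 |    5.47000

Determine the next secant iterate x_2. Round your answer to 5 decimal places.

2.58367

x_2 = 3.70000 − 5.47000·(3.70000 − 1.80000) / (5.47000 − (-3.84000))
   = 3.70000 − (10.3930000)/(9.3100000) = 2.5836735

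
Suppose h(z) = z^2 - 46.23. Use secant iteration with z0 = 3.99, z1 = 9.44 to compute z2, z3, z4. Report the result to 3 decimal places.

h(3.99) = -30.30990, h(9.44) = 42.88360
z2 = 9.44000 − 42.88360·(9.44000 − 3.99000) / (42.88360 − (-30.30990)) = 9.44000 − (233.71562)/(73.19350) = 6.24688
h(6.24688) = -7.20649
z3 = 6.24688 − (-7.20649)·(6.24688 − 9.44000) / (-7.20649 − 42.88360) = 6.24688 − (23.01118)/(-50.09009) = 6.70628
h(6.70628) = -1.25586
z4 = 6.70628 − (-1.25586)·(6.70628 − 6.24688) / (-1.25586 − (-7.20649)) = 6.70628 − (-0.57694)/(5.95063) = 6.80323

6.247, 6.706, 6.803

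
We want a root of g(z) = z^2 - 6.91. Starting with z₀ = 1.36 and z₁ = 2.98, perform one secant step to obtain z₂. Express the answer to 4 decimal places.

2.5260

g(1.36) = -5.060400, g(2.98) = 1.970400
z₂ = 2.980000 − 1.970400·(2.980000 − 1.360000) / (1.970400 − (-5.060400)) = 2.980000 − (3.192048)/(7.030800) = 2.525991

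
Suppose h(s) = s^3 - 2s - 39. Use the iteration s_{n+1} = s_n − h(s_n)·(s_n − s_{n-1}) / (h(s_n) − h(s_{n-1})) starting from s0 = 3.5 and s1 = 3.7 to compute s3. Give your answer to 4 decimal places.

h(3.5) = -3.125000, h(3.7) = 4.253000
s2 = 3.700000 − 4.253000·(3.700000 − 3.500000) / (4.253000 − (-3.125000)) = 3.700000 − (0.850600)/(7.378000) = 3.584711
h(3.584711) = -0.105326
s3 = 3.584711 − (-0.105326)·(3.584711 − 3.700000) / (-0.105326 − 4.253000) = 3.584711 − (0.012143)/(-4.358326) = 3.587497

3.5875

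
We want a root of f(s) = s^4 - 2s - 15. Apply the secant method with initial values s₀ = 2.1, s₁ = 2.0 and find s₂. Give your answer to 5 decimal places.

2.09236

f(2.1) = 0.2481000, f(2.0) = -3.0000000
s₂ = 2.0000000 − (-3.0000000)·(2.0000000 − 2.1000000) / (-3.0000000 − 0.2481000) = 2.0000000 − (0.3000000)/(-3.2481000) = 2.0923617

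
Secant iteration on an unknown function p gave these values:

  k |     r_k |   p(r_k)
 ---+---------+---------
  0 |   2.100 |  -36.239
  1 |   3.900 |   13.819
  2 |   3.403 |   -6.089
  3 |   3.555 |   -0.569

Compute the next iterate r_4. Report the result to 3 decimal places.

3.571

r_4 = 3.555 − (-0.569)·(3.555 − 3.403) / (-0.569 − (-6.089))
   = 3.555 − (-0.08649)/(5.52000) = 3.57067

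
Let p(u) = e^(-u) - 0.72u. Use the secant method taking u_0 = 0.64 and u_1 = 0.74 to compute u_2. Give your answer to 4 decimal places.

p(0.64) = 0.066492, p(0.74) = -0.055686
u_2 = 0.740000 − (-0.055686)·(0.740000 − 0.640000) / (-0.055686 − 0.066492) = 0.740000 − (-0.005569)/(-0.122179) = 0.694422

0.6944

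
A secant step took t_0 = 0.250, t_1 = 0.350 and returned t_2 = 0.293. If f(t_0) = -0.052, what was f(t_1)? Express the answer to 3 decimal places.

The secant line through (0.250, -0.052) and (0.350, f(t_1)) crosses zero at t_2 = 0.293.
So (0.250, -0.052), (0.350, f(t_1)), (0.293, 0) are collinear:
f(t_1) = -0.052 · (0.350 − 0.293) / (0.250 − 0.293) = -0.052 · (0.05700)/(-0.04300) = 0.06893

0.069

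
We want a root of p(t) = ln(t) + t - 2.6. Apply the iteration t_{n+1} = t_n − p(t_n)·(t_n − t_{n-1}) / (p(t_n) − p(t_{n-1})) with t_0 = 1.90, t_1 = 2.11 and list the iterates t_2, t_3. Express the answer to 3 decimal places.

1.939, 1.938

p(1.90) = -0.05815, p(2.11) = 0.25669
t_2 = 2.11000 − 0.25669·(2.11000 − 1.90000) / (0.25669 − (-0.05815)) = 2.11000 − (0.05390)/(0.31483) = 1.93878
p(1.93878) = 0.00085
t_3 = 1.93878 − 0.00085·(1.93878 − 2.11000) / (0.00085 − 0.25669) = 1.93878 − (-0.00014)/(-0.25584) = 1.93822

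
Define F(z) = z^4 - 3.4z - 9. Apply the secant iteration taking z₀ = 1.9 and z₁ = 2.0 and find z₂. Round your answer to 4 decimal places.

1.9924

F(1.9) = -2.427900, F(2.0) = 0.200000
z₂ = 2.000000 − 0.200000·(2.000000 − 1.900000) / (0.200000 − (-2.427900)) = 2.000000 − (0.020000)/(2.627900) = 1.992389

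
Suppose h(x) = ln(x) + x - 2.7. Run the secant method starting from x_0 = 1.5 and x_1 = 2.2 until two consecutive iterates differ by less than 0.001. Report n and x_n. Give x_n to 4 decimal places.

h(1.5) = -0.794535, h(2.2) = 0.288457
x_2 = 2.200000 − 0.288457·(0.700000)/(1.082992) = 2.013553;  |Δ| = 0.186447
h(2.013553) = 0.013455
x_3 = 2.013553 − 0.013455·(-0.186447)/(-0.275003) = 2.004432;  |Δ| = 0.009122
h(2.004432) = -0.000208
x_4 = 2.004432 − (-0.000208)·(-0.009122)/(-0.013662) = 2.004570;  |Δ| = 0.000139
|x_4 − x_3| = 0.000139 < 0.001

n = 4, x_n = 2.0046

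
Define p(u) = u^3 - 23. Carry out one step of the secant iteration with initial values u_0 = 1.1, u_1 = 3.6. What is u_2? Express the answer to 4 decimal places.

p(1.1) = -21.669000, p(3.6) = 23.656000
u_2 = 3.600000 − 23.656000·(3.600000 − 1.100000) / (23.656000 − (-21.669000)) = 3.600000 − (59.140000)/(45.325000) = 2.295201

2.2952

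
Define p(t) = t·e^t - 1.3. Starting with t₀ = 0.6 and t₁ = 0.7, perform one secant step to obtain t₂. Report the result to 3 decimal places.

p(0.6) = -0.20673, p(0.7) = 0.10963
t₂ = 0.70000 − 0.10963·(0.70000 − 0.60000) / (0.10963 − (-0.20673)) = 0.70000 − (0.01096)/(0.31636) = 0.66535

0.665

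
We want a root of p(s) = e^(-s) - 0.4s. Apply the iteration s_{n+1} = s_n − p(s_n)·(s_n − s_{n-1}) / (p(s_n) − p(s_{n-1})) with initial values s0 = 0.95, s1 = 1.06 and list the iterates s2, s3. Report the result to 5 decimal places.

p(0.95) = 0.0067410, p(1.06) = -0.0775442
s2 = 1.0600000 − (-0.0775442)·(1.0600000 − 0.9500000) / (-0.0775442 − 0.0067410) = 1.0600000 − (-0.0085299)/(-0.0842852) = 0.9587977
p(0.9587977) = -0.0001655
s3 = 0.9587977 − (-0.0001655)·(0.9587977 − 1.0600000) / (-0.0001655 − (-0.0775442)) = 0.9587977 − (0.0000168)/(0.0773787) = 0.9585812

0.95880, 0.95858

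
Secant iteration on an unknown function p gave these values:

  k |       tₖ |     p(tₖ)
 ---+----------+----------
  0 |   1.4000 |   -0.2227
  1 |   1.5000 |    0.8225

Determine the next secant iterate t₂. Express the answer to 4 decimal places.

1.4213

t₂ = 1.5000 − 0.8225·(1.5000 − 1.4000) / (0.8225 − (-0.2227))
   = 1.5000 − (0.082250)/(1.045200) = 1.421307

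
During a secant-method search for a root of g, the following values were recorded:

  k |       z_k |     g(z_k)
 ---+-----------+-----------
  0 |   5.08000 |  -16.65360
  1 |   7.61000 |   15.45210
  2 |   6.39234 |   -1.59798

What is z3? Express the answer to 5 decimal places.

z3 = 6.39234 − (-1.59798)·(6.39234 − 7.61000) / (-1.59798 − 15.45210)
   = 6.39234 − (1.9457963)/(-17.0500800) = 6.5064624

6.50646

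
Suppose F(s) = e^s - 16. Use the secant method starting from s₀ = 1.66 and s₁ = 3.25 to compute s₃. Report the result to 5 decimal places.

2.70846

F(1.66) = -10.7406892, F(3.25) = 9.7903399
s₂ = 3.2500000 − 9.7903399·(3.2500000 − 1.6600000) / (9.7903399 − (-10.7406892)) = 3.2500000 − (15.5666405)/(20.5310291) = 2.4917993
F(2.4917993) = -3.9170024
s₃ = 2.4917993 − (-3.9170024)·(2.4917993 − 3.2500000) / (-3.9170024 − 9.7903399) = 2.4917993 − (2.9698739)/(-13.7073423) = 2.7084623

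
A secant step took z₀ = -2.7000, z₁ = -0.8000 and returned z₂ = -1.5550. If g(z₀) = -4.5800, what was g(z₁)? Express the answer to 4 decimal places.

3.0200

The secant line through (-2.7000, -4.5800) and (-0.8000, g(z₁)) crosses zero at z₂ = -1.5550.
So (-2.7000, -4.5800), (-0.8000, g(z₁)), (-1.5550, 0) are collinear:
g(z₁) = -4.5800 · (-0.8000 − (-1.5550)) / (-2.7000 − (-1.5550)) = -4.5800 · (0.755000)/(-1.145000) = 3.020000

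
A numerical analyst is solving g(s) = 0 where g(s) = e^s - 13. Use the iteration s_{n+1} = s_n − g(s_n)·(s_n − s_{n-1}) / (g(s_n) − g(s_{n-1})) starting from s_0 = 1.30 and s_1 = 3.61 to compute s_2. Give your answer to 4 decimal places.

1.9473

g(1.30) = -9.330703, g(3.61) = 23.966053
s_2 = 3.610000 − 23.966053·(3.610000 − 1.300000) / (23.966053 − (-9.330703)) = 3.610000 − (55.361582)/(33.296756) = 1.947328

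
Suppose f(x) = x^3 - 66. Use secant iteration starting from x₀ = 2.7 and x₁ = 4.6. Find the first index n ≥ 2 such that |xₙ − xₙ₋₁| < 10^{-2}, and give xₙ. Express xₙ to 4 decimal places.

f(2.7) = -46.317000, f(4.6) = 31.336000
x₂ = 4.600000 − 31.336000·(1.900000)/(77.653000) = 3.833276;  |Δ| = 0.766724
f(3.833276) = -9.673813
x₃ = 3.833276 − (-9.673813)·(-0.766724)/(-41.009813) = 4.014139;  |Δ| = 0.180863
f(4.014139) = -1.318933
x₄ = 4.014139 − (-1.318933)·(0.180863)/(8.354880) = 4.042691;  |Δ| = 0.028552
f(4.042691) = 0.071092
x₅ = 4.042691 − 0.071092·(0.028552)/(1.390025) = 4.041230;  |Δ| = 0.001460
|x₅ − x₄| = 0.001460 < 10^{-2}

n = 5, xₙ = 4.0412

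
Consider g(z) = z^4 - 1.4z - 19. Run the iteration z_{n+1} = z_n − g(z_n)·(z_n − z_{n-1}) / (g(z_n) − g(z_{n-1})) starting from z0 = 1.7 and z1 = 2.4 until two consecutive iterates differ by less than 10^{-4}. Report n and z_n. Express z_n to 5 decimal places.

n = 6, z_n = 2.16655

g(1.7) = -13.0279000, g(2.4) = 10.8176000
z2 = 2.4000000 − 10.8176000·(0.7000000)/(23.8455000) = 2.0824424;  |Δ| = 0.3175576
g(2.0824424) = -3.1096120
z3 = 2.0824424 − (-3.1096120)·(-0.3175576)/(-13.9272120) = 2.1533454;  |Δ| = 0.0709030
g(2.1533454) = -0.5138760
z4 = 2.1533454 − (-0.5138760)·(0.0709030)/(2.5957360) = 2.1673820;  |Δ| = 0.0140366
g(2.1673820) = 0.0325915
z5 = 2.1673820 − 0.0325915·(0.0140366)/(0.5464675) = 2.1665448;  |Δ| = 0.0008371
g(2.1665448) = -0.0003100
z6 = 2.1665448 − (-0.0003100)·(-0.0008371)/(-0.0329015) = 2.1665527;  |Δ| = 0.0000079
|z6 − z5| = 0.0000079 < 10^{-4}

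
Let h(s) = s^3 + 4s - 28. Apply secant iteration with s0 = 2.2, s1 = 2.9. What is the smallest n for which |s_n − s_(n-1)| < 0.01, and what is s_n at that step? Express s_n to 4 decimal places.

n = 4, s_n = 2.6010

h(2.2) = -8.552000, h(2.9) = 7.989000
s2 = 2.900000 − 7.989000·(0.700000)/(16.541000) = 2.561913;  |Δ| = 0.338087
h(2.561913) = -0.937497
s3 = 2.561913 − (-0.937497)·(-0.338087)/(-8.926497) = 2.597420;  |Δ| = 0.035507
h(2.597420) = -0.086588
s4 = 2.597420 − (-0.086588)·(0.035507)/(0.850909) = 2.601033;  |Δ| = 0.003613
|s4 − s3| = 0.003613 < 0.01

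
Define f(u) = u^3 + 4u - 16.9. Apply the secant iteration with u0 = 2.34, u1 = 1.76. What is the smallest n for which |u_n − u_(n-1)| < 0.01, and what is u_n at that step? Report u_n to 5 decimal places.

n = 4, u_n = 2.05506

f(2.34) = 5.2729040, f(1.76) = -4.4082240
u2 = 1.7600000 − (-4.4082240)·(-0.5800000)/(-9.6811280) = 2.0240983;  |Δ| = 0.2640983
f(2.0240983) = -0.5109280
u3 = 2.0240983 − (-0.5109280)·(0.2640983)/(3.8972960) = 2.0587211;  |Δ| = 0.0346228
f(2.0587211) = 0.0604297
u4 = 2.0587211 − 0.0604297·(0.0346228)/(0.5713577) = 2.0550593;  |Δ| = 0.0036619
|u4 − u3| = 0.0036619 < 0.01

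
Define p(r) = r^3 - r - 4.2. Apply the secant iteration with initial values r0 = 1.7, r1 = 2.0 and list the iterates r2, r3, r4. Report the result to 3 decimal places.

p(1.7) = -0.98700, p(2.0) = 1.80000
r2 = 2.00000 − 1.80000·(2.00000 − 1.70000) / (1.80000 − (-0.98700)) = 2.00000 − (0.54000)/(2.78700) = 1.80624
p(1.80624) = -0.11335
r3 = 1.80624 − (-0.11335)·(1.80624 − 2.00000) / (-0.11335 − 1.80000) = 1.80624 − (0.02196)/(-1.91335) = 1.81772
p(1.81772) = -0.01177
r4 = 1.81772 − (-0.01177)·(1.81772 − 1.80624) / (-0.01177 − (-0.11335)) = 1.81772 − (-0.00014)/(0.10158) = 1.81905

1.806, 1.818, 1.819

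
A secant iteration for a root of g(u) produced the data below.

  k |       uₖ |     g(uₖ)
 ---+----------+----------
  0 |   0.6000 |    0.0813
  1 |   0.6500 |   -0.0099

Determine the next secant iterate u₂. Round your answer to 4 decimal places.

u₂ = 0.6500 − (-0.0099)·(0.6500 − 0.6000) / (-0.0099 − 0.0813)
   = 0.6500 − (-0.000495)/(-0.091200) = 0.644572

0.6446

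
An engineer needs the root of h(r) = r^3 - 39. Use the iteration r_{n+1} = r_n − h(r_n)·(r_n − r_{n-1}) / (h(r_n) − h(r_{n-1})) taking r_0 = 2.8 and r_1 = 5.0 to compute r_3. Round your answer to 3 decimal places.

3.308

h(2.8) = -17.04800, h(5.0) = 86.00000
r_2 = 5.00000 − 86.00000·(5.00000 − 2.80000) / (86.00000 − (-17.04800)) = 5.00000 − (189.20000)/(103.04800) = 3.16396
h(3.16396) = -7.32665
r_3 = 3.16396 − (-7.32665)·(3.16396 − 5.00000) / (-7.32665 − 86.00000) = 3.16396 − (13.45201)/(-93.32665) = 3.30810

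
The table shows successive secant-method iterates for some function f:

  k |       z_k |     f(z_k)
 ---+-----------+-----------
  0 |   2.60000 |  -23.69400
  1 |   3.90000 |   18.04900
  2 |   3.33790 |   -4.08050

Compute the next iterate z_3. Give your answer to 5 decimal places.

3.44155

z_3 = 3.33790 − (-4.08050)·(3.33790 − 3.90000) / (-4.08050 − 18.04900)
   = 3.33790 − (2.2936490)/(-22.1295000) = 3.4415467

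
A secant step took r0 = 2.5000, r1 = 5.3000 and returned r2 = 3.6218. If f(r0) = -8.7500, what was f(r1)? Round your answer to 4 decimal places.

The secant line through (2.5000, -8.7500) and (5.3000, f(r1)) crosses zero at r2 = 3.6218.
So (2.5000, -8.7500), (5.3000, f(r1)), (3.6218, 0) are collinear:
f(r1) = -8.7500 · (5.3000 − 3.6218) / (2.5000 − 3.6218) = -8.7500 · (1.678200)/(-1.121800) = 13.089900

13.0899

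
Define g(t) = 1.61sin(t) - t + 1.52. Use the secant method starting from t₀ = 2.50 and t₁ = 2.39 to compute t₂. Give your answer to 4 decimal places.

2.4926

g(2.50) = -0.016460, g(2.39) = 0.229313
t₂ = 2.390000 − 0.229313·(2.390000 − 2.500000) / (0.229313 − (-0.016460)) = 2.390000 − (-0.025224)/(0.245773) = 2.492633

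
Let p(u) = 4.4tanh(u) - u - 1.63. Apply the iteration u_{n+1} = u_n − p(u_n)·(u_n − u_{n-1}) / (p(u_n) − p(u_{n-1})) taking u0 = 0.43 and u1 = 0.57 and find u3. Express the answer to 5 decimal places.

0.54032

p(0.43) = -0.2765862, p(0.57) = 0.0675808
u2 = 0.5700000 − 0.0675808·(0.5700000 − 0.4300000) / (0.0675808 − (-0.2765862)) = 0.5700000 − (0.0094613)/(0.3441671) = 0.5425095
p(0.5425095) = 0.0049855
u3 = 0.5425095 − 0.0049855·(0.5425095 − 0.5700000) / (0.0049855 − 0.0675808) = 0.5425095 − (-0.0001371)/(-0.0625953) = 0.5403200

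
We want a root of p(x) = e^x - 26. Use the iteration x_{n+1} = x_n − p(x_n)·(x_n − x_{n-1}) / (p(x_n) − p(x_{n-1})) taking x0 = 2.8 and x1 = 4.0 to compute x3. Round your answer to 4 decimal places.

3.2058

p(2.8) = -9.555353, p(4.0) = 28.598150
x2 = 4.000000 − 28.598150·(4.000000 − 2.800000) / (28.598150 − (-9.555353)) = 4.000000 − (34.317780)/(38.153503) = 3.100534
p(3.100534) = -3.790192
x3 = 3.100534 − (-3.790192)·(3.100534 − 4.000000) / (-3.790192 − 28.598150) = 3.100534 − (3.409149)/(-32.388343) = 3.205793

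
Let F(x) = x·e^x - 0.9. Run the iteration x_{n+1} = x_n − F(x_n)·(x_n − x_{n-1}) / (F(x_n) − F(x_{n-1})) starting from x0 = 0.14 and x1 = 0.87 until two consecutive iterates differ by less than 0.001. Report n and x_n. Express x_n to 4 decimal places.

F(0.14) = -0.738962, F(0.87) = 1.176612
x2 = 0.870000 − 1.176612·(0.730000)/(1.915574) = 0.421609;  |Δ| = 0.448391
F(0.421609) = -0.257295
x3 = 0.421609 − (-0.257295)·(-0.448391)/(-1.433907) = 0.502066;  |Δ| = 0.080458
F(0.502066) = -0.070521
x4 = 0.502066 − (-0.070521)·(0.080458)/(0.186774) = 0.532445;  |Δ| = 0.030378
F(0.532445) = 0.006802
x5 = 0.532445 − 0.006802·(0.030378)/(0.077322) = 0.529772;  |Δ| = 0.002672
F(0.529772) = -0.000157
x6 = 0.529772 − (-0.000157)·(-0.002672)/(-0.006959) = 0.529833;  |Δ| = 0.000060
|x6 − x5| = 0.000060 < 0.001

n = 6, x_n = 0.5298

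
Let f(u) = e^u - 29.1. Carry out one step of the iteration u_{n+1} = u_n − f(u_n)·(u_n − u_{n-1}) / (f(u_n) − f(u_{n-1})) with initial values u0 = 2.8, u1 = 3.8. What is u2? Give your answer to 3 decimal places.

f(2.8) = -12.65535, f(3.8) = 15.60118
u2 = 3.80000 − 15.60118·(3.80000 − 2.80000) / (15.60118 − (-12.65535)) = 3.80000 − (15.60118)/(28.25654) = 3.24787

3.248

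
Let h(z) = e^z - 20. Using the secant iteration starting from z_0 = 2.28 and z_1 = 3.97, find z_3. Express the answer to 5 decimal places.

h(2.28) = -10.2233196, h(3.97) = 32.9845308
z_2 = 3.9700000 − 32.9845308·(3.9700000 − 2.2800000) / (32.9845308 − (-10.2233196)) = 3.9700000 − (55.7438571)/(43.2078504) = 2.6798674
h(2.6798674) = -5.4168408
z_3 = 2.6798674 − (-5.4168408)·(2.6798674 − 3.9700000) / (-5.4168408 − 32.9845308) = 2.6798674 − (6.9884430)/(-38.4013716) = 2.8618516

2.86185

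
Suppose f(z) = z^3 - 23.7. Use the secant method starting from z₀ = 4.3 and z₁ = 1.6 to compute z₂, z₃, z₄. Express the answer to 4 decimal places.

f(4.3) = 55.807000, f(1.6) = -19.604000
z₂ = 1.600000 − (-19.604000)·(1.600000 − 4.300000) / (-19.604000 − 55.807000) = 1.600000 − (52.930800)/(-75.411000) = 2.301898
f(2.301898) = -11.502860
z₃ = 2.301898 − (-11.502860)·(2.301898 − 1.600000) / (-11.502860 − (-19.604000)) = 2.301898 − (-8.073830)/(8.101140) = 3.298526
f(3.298526) = 12.188882
z₄ = 3.298526 − 12.188882·(3.298526 − 2.301898) / (12.188882 − (-11.502860)) = 3.298526 − (12.147792)/(23.691742) = 2.785783

2.3019, 3.2985, 2.7858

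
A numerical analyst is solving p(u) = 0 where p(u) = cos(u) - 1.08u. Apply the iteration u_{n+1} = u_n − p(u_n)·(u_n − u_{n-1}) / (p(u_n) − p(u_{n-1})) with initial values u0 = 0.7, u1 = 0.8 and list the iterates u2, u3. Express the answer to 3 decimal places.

0.705, 0.705

p(0.7) = 0.00884, p(0.8) = -0.16729
u2 = 0.80000 − (-0.16729)·(0.80000 − 0.70000) / (-0.16729 − 0.00884) = 0.80000 − (-0.01673)/(-0.17614) = 0.70502
p(0.70502) = 0.00018
u3 = 0.70502 − 0.00018·(0.70502 − 0.80000) / (0.00018 − (-0.16729)) = 0.70502 − (-0.00002)/(0.16747) = 0.70512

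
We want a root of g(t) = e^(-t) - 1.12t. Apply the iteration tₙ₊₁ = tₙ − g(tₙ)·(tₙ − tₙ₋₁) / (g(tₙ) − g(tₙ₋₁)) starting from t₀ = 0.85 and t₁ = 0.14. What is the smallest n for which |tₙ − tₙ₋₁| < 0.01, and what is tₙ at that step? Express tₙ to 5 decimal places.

n = 4, tₙ = 0.52707

g(0.85) = -0.5245851, g(0.14) = 0.7125582
t₂ = 0.1400000 − 0.7125582·(-0.7100000)/(1.2371433) = 0.5489392;  |Δ| = 0.4089392
g(0.5489392) = -0.0372497
t₃ = 0.5489392 − (-0.0372497)·(0.4089392)/(-0.7498079) = 0.5286235;  |Δ| = 0.0203157
g(0.5286235) = -0.0026426
t₄ = 0.5286235 − (-0.0026426)·(-0.0203157)/(0.0346071) = 0.5270722;  |Δ| = 0.0015513
|t₄ − t₃| = 0.0015513 < 0.01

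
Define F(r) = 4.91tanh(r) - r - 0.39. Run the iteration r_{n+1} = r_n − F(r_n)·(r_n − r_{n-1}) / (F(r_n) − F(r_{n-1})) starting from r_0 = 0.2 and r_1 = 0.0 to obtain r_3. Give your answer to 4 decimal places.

0.1002

F(0.2) = 0.379113, F(0.0) = -0.390000
r_2 = 0.000000 − (-0.390000)·(0.000000 − 0.200000) / (-0.390000 − 0.379113) = 0.000000 − (0.078000)/(-0.769113) = 0.101416
F(0.101416) = 0.004835
r_3 = 0.101416 − 0.004835·(0.101416 − 0.000000) / (0.004835 − (-0.390000)) = 0.101416 − (0.000490)/(0.394835) = 0.100174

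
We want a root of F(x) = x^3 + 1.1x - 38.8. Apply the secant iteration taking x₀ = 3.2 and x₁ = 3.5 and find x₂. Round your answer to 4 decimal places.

3.2722

F(3.2) = -2.512000, F(3.5) = 7.925000
x₂ = 3.500000 − 7.925000·(3.500000 − 3.200000) / (7.925000 − (-2.512000)) = 3.500000 − (2.377500)/(10.437000) = 3.272205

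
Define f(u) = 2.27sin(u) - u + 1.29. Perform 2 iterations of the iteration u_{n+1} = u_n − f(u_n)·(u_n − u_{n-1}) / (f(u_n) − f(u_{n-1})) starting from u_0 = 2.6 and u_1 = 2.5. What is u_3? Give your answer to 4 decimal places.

2.5521

f(2.6) = -0.139812, f(2.5) = 0.148532
u_2 = 2.500000 − 0.148532·(2.500000 − 2.600000) / (0.148532 − (-0.139812)) = 2.500000 − (-0.014853)/(0.288344) = 2.551512
f(2.551512) = 0.001579
u_3 = 2.551512 − 0.001579·(2.551512 − 2.500000) / (0.001579 − 0.148532) = 2.551512 − (0.000081)/(-0.146952) = 2.552066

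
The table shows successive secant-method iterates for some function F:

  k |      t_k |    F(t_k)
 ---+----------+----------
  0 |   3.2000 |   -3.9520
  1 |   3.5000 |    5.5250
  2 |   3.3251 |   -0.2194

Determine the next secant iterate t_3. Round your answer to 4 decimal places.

t_3 = 3.3251 − (-0.2194)·(3.3251 − 3.5000) / (-0.2194 − 5.5250)
   = 3.3251 − (0.038373)/(-5.744400) = 3.331780

3.3318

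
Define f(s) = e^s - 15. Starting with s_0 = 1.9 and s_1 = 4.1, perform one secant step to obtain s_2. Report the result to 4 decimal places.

f(1.9) = -8.314106, f(4.1) = 45.340288
s_2 = 4.100000 − 45.340288·(4.100000 − 1.900000) / (45.340288 − (-8.314106)) = 4.100000 − (99.748633)/(53.654393) = 2.240905

2.2409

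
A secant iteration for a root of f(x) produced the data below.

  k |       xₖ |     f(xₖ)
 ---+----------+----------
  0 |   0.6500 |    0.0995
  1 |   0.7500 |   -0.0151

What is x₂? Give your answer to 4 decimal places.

x₂ = 0.7500 − (-0.0151)·(0.7500 − 0.6500) / (-0.0151 − 0.0995)
   = 0.7500 − (-0.001510)/(-0.114600) = 0.736824

0.7368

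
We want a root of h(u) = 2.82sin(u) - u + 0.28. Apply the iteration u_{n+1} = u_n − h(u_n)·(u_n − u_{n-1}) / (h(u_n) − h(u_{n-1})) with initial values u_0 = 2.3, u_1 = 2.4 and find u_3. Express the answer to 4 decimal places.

2.3285

h(2.3) = 0.082889, h(2.4) = -0.215194
u_2 = 2.400000 − (-0.215194)·(2.400000 − 2.300000) / (-0.215194 − 0.082889) = 2.400000 − (-0.021519)/(-0.298083) = 2.327807
h(2.327807) = 0.002028
u_3 = 2.327807 − 0.002028·(2.327807 − 2.400000) / (0.002028 − (-0.215194)) = 2.327807 − (-0.000146)/(0.217222) = 2.328481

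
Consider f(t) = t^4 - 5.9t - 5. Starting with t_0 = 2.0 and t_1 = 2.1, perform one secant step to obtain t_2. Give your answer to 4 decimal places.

2.0280

f(2.0) = -0.800000, f(2.1) = 2.058100
t_2 = 2.100000 − 2.058100·(2.100000 − 2.000000) / (2.058100 − (-0.800000)) = 2.100000 − (0.205810)/(2.858100) = 2.027991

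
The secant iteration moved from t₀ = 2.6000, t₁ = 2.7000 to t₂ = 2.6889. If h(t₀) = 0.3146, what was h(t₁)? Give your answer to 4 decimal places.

The secant line through (2.6000, 0.3146) and (2.7000, h(t₁)) crosses zero at t₂ = 2.6889.
So (2.6000, 0.3146), (2.7000, h(t₁)), (2.6889, 0) are collinear:
h(t₁) = 0.3146 · (2.7000 − 2.6889) / (2.6000 − 2.6889) = 0.3146 · (0.011100)/(-0.088900) = -0.039281

-0.0393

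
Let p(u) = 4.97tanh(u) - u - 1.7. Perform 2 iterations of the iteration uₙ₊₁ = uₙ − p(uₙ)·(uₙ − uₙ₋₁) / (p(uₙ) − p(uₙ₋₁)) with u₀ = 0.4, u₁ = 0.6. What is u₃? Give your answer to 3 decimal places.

0.467

p(0.4) = -0.21165, p(0.6) = 0.36914
u₂ = 0.60000 − 0.36914·(0.60000 − 0.40000) / (0.36914 − (-0.21165)) = 0.60000 − (0.07383)/(0.58079) = 0.47288
p(0.47288) = 0.01654
u₃ = 0.47288 − 0.01654·(0.47288 − 0.60000) / (0.01654 − 0.36914) = 0.47288 − (-0.00210)/(-0.35260) = 0.46692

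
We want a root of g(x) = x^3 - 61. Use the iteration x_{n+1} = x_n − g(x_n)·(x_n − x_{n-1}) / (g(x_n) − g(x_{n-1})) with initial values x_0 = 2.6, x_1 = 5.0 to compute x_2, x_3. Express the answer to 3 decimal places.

3.570, 3.849

g(2.6) = -43.42400, g(5.0) = 64.00000
x_2 = 5.00000 − 64.00000·(5.00000 − 2.60000) / (64.00000 − (-43.42400)) = 5.00000 − (153.60000)/(107.42400) = 3.57015
g(3.57015) = -15.49490
x_3 = 3.57015 − (-15.49490)·(3.57015 − 5.00000) / (-15.49490 − 64.00000) = 3.57015 − (22.15535)/(-79.49490) = 3.84885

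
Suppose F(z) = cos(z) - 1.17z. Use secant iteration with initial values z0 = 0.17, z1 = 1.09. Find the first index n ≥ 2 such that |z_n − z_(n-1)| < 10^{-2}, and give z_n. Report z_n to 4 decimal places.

F(0.17) = 0.786685, F(1.09) = -0.812815
z2 = 1.090000 − (-0.812815)·(0.920000)/(-1.599499) = 0.622485;  |Δ| = 0.467515
F(0.622485) = 0.084124
z3 = 0.622485 − 0.084124·(-0.467515)/(0.896939) = 0.666334;  |Δ| = 0.043848
F(0.666334) = 0.006483
z4 = 0.666334 − 0.006483·(0.043848)/(-0.077641) = 0.669995;  |Δ| = 0.003661
|z4 − z3| = 0.003661 < 10^{-2}

n = 4, z_n = 0.6700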